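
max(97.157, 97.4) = 97.4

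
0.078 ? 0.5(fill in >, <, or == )<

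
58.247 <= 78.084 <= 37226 True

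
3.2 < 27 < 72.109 True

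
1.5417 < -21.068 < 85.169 False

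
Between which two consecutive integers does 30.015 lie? 30 and 31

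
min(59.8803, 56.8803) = 56.8803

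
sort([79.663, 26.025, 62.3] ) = [26.025, 62.3, 79.663]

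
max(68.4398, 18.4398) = 68.4398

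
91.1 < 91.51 True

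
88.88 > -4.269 True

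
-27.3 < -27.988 False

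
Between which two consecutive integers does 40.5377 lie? 40 and 41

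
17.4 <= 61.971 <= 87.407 True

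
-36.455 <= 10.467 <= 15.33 True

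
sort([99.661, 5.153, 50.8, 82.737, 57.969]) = [5.153, 50.8, 57.969, 82.737, 99.661]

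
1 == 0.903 False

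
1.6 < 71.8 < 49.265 False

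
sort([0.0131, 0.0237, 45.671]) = [0.0131, 0.0237, 45.671]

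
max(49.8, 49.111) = 49.8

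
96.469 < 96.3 False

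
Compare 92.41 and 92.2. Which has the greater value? 92.41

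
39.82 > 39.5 True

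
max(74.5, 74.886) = 74.886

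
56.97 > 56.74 True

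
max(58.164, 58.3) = 58.3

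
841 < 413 False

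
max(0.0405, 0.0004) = 0.0405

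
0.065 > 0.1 False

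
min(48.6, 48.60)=48.6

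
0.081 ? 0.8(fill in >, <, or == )<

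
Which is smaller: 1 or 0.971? 0.971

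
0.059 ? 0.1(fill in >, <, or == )<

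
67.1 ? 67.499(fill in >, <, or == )<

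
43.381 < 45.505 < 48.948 True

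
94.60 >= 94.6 True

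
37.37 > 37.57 False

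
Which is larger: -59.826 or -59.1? -59.1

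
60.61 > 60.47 True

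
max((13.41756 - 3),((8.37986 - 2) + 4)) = 10.41756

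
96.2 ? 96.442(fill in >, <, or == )<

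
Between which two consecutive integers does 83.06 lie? 83 and 84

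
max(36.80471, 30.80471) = 36.80471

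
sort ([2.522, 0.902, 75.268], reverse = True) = [75.268, 2.522, 0.902]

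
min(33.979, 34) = 33.979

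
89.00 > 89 False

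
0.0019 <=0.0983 True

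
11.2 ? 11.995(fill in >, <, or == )<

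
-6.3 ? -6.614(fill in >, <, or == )>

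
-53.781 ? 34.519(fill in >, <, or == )<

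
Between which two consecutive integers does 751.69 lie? 751 and 752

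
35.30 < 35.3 False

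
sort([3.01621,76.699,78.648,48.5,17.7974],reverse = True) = [78.648,76.699,48.5,17.7974,3.01621]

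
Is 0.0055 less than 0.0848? Yes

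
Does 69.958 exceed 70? No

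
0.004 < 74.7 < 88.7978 True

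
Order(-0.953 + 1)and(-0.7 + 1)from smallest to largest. (-0.953 + 1), (-0.7 + 1)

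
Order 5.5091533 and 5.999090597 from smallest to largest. 5.5091533, 5.999090597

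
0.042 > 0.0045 True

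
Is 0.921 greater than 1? No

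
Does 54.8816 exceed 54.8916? No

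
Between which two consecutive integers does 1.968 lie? 1 and 2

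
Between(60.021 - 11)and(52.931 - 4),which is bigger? (60.021 - 11)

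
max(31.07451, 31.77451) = 31.77451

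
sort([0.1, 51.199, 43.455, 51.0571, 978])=[0.1, 43.455, 51.0571, 51.199, 978]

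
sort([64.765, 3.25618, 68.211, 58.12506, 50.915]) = [3.25618, 50.915, 58.12506, 64.765, 68.211]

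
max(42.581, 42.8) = 42.8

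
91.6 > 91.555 True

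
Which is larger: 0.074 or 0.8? 0.8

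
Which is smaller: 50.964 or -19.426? -19.426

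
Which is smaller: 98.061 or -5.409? -5.409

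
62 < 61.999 False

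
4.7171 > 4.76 False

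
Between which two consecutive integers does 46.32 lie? 46 and 47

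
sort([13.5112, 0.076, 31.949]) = [0.076, 13.5112, 31.949]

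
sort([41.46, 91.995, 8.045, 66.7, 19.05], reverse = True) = [91.995, 66.7, 41.46, 19.05, 8.045]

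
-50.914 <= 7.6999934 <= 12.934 True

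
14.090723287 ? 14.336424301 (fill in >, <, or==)<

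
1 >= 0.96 True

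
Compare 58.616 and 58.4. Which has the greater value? 58.616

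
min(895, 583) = 583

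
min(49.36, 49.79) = 49.36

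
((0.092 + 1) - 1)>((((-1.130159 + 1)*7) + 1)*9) False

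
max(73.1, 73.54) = 73.54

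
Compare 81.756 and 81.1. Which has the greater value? 81.756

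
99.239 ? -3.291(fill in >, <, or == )>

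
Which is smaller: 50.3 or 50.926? 50.3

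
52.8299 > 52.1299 True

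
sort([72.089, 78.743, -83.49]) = [-83.49, 72.089, 78.743]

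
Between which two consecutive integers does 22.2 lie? 22 and 23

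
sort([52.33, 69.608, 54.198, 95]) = [52.33, 54.198, 69.608, 95]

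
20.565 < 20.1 False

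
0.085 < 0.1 True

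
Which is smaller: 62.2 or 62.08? 62.08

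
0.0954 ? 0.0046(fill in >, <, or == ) >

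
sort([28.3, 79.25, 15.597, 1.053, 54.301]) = [1.053, 15.597, 28.3, 54.301, 79.25]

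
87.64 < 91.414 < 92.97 True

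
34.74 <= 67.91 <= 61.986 False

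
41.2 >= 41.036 True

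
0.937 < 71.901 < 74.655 True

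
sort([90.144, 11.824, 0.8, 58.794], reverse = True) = [90.144, 58.794, 11.824, 0.8]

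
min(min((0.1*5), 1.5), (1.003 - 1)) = 0.003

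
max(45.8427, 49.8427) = 49.8427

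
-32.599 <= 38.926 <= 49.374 True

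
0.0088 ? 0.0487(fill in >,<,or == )<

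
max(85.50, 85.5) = 85.5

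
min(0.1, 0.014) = 0.014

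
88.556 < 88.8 True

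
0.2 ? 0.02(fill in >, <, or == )>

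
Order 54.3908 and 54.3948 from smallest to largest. 54.3908, 54.3948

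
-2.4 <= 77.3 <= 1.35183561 False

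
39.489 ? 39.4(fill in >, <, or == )>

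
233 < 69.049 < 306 False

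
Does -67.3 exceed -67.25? No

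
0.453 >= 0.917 False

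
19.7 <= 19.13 False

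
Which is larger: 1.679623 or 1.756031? 1.756031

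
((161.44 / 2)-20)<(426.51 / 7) True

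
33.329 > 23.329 True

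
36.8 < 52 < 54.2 True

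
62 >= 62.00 True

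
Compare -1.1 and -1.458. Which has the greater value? -1.1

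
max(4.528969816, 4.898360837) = 4.898360837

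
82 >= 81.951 True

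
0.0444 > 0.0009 True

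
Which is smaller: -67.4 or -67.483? -67.483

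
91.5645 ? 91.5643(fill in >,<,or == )>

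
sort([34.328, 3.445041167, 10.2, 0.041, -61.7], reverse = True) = [34.328, 10.2, 3.445041167, 0.041, -61.7]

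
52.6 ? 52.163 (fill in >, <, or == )>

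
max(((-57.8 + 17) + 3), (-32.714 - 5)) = -37.714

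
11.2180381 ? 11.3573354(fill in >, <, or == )<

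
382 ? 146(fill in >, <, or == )>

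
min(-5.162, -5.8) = -5.8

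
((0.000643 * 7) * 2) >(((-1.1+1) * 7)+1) False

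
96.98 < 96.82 False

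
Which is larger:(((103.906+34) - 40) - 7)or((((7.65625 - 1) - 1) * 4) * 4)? (((103.906+34) - 40) - 7)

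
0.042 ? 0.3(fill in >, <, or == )<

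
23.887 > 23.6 True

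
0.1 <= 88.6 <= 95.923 True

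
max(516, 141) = 516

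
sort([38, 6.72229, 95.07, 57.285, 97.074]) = [6.72229, 38, 57.285, 95.07, 97.074]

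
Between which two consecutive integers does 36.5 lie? 36 and 37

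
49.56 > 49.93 False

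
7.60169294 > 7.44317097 True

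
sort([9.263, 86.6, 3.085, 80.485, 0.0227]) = [0.0227, 3.085, 9.263, 80.485, 86.6]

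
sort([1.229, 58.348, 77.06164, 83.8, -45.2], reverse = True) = [83.8, 77.06164, 58.348, 1.229, -45.2]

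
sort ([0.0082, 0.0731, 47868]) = [0.0082, 0.0731, 47868]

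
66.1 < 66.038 False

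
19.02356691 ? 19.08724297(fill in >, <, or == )<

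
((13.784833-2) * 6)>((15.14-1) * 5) True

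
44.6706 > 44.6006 True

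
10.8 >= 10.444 True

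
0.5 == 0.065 False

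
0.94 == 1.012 False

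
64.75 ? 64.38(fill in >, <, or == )>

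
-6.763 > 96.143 False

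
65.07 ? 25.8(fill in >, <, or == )>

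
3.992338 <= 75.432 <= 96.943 True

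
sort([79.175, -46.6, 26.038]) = [-46.6, 26.038, 79.175]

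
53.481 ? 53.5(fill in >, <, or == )<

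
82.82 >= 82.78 True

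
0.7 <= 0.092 False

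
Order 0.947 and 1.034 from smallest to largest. 0.947, 1.034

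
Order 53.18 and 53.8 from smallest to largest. 53.18, 53.8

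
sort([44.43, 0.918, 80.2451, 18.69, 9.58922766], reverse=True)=[80.2451, 44.43, 18.69, 9.58922766, 0.918]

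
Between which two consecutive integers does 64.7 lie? 64 and 65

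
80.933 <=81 True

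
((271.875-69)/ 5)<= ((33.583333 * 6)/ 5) False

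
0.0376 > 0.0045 True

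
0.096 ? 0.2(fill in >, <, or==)<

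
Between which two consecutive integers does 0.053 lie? 0 and 1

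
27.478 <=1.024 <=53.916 False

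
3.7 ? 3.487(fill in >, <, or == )>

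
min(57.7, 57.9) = 57.7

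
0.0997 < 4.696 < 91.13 True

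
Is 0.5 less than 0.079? No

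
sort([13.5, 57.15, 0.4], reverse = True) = [57.15, 13.5, 0.4]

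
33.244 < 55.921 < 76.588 True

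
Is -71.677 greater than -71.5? No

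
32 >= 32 True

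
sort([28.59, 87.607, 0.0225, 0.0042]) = [0.0042, 0.0225, 28.59, 87.607]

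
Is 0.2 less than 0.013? No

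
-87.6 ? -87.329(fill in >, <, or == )<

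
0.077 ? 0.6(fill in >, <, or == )<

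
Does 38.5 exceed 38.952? No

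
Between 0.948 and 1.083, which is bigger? 1.083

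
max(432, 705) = 705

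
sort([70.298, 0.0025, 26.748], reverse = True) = [70.298, 26.748, 0.0025]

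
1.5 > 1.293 True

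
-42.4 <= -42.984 False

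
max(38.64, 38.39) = 38.64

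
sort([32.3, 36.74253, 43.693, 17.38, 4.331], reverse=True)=[43.693, 36.74253, 32.3, 17.38, 4.331]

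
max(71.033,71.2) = 71.2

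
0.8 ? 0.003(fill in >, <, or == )>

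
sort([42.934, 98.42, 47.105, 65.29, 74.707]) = [42.934, 47.105, 65.29, 74.707, 98.42]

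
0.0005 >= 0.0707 False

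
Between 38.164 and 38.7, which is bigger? 38.7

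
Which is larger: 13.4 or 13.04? 13.4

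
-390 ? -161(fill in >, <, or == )<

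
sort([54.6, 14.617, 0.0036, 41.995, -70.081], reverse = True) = [54.6, 41.995, 14.617, 0.0036, -70.081]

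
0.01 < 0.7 True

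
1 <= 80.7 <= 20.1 False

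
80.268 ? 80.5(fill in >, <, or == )<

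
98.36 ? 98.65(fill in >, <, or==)<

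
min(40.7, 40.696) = 40.696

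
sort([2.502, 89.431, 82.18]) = [2.502, 82.18, 89.431]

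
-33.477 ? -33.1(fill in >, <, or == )<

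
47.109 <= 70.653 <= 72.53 True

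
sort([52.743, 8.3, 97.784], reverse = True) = [97.784, 52.743, 8.3]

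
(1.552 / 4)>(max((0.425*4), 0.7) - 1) False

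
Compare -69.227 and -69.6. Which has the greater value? -69.227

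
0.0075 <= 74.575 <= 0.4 False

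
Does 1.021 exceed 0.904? Yes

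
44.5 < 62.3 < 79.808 True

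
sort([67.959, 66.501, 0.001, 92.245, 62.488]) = [0.001, 62.488, 66.501, 67.959, 92.245]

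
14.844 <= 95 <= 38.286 False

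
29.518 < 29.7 True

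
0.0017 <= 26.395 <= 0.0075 False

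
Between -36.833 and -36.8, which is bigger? -36.8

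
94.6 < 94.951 True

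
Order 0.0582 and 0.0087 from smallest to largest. 0.0087, 0.0582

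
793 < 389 False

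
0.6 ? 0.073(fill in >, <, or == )>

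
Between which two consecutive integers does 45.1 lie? 45 and 46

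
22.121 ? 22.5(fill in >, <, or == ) <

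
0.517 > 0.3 True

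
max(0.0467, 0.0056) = 0.0467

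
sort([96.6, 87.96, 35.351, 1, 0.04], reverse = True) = [96.6, 87.96, 35.351, 1, 0.04]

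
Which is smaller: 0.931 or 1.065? 0.931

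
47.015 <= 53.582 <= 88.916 True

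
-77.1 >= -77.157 True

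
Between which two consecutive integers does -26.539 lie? -27 and -26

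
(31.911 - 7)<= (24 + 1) True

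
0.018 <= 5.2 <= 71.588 True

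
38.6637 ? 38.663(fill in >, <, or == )>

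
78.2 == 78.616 False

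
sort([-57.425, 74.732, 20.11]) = [-57.425, 20.11, 74.732]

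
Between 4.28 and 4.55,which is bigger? 4.55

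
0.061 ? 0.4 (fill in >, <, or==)<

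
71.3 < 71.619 True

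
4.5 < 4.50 False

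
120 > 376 False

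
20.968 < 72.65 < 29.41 False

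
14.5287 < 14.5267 False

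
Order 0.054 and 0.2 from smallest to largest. 0.054, 0.2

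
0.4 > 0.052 True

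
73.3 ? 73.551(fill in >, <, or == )<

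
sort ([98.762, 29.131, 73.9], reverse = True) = [98.762, 73.9, 29.131]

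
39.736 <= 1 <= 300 False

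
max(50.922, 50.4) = 50.922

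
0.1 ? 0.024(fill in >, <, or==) >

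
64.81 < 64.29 False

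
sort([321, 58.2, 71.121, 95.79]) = [58.2, 71.121, 95.79, 321]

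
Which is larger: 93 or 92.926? 93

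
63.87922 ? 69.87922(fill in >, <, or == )<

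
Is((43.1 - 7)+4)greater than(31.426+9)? No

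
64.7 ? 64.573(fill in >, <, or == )>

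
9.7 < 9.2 False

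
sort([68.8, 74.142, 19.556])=[19.556, 68.8, 74.142]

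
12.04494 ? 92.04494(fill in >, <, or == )<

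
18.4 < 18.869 True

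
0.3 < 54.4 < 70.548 True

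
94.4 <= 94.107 False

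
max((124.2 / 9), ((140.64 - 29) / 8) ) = 13.955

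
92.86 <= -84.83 False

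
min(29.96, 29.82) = 29.82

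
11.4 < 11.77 True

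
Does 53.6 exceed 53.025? Yes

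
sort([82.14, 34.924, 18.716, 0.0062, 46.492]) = [0.0062, 18.716, 34.924, 46.492, 82.14]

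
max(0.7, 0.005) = 0.7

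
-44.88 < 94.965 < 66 False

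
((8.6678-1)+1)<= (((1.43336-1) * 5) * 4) False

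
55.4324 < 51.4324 False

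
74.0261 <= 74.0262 True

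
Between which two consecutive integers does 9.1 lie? 9 and 10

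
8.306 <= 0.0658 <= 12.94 False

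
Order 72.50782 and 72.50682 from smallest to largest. 72.50682,72.50782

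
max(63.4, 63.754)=63.754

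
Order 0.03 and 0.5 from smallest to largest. 0.03,0.5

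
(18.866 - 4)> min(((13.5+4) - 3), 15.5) True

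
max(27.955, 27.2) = 27.955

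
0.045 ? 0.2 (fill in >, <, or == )<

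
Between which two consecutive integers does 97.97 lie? 97 and 98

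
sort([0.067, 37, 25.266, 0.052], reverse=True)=[37, 25.266, 0.067, 0.052]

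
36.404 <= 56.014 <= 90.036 True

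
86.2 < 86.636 True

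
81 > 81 False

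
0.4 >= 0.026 True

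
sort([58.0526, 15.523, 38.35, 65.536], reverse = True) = [65.536, 58.0526, 38.35, 15.523]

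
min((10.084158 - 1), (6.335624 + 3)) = 9.084158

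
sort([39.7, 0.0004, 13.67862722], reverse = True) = [39.7, 13.67862722, 0.0004]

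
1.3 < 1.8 True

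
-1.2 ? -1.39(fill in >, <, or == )>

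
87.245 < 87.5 True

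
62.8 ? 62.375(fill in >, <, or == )>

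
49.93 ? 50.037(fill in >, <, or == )<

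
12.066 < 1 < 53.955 False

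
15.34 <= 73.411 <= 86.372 True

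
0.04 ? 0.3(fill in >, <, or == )<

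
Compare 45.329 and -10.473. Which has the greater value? 45.329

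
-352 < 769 True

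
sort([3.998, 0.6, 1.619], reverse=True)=[3.998, 1.619, 0.6]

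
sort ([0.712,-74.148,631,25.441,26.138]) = [-74.148,0.712,25.441,26.138,631]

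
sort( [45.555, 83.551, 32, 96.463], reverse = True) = [96.463, 83.551, 45.555, 32]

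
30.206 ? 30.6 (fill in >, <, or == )<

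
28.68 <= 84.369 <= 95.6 True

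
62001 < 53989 False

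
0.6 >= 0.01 True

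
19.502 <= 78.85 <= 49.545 False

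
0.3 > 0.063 True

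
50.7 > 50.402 True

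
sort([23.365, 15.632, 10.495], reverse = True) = [23.365, 15.632, 10.495]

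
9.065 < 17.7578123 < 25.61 True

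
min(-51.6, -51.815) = -51.815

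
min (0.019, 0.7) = 0.019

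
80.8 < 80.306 False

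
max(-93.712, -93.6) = -93.6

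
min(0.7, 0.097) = 0.097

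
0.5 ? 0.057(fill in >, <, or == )>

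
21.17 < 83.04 True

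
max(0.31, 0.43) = 0.43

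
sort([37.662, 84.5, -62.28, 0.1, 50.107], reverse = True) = [84.5, 50.107, 37.662, 0.1, -62.28]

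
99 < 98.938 False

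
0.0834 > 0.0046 True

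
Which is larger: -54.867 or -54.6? -54.6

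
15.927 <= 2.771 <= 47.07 False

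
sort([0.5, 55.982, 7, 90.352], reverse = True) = [90.352, 55.982, 7, 0.5]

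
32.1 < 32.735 True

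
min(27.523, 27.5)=27.5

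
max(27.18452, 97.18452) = 97.18452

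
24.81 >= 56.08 False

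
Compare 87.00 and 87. They are equal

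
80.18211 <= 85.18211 True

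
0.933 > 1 False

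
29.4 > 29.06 True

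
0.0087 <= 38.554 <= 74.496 True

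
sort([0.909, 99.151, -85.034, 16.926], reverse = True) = [99.151, 16.926, 0.909, -85.034]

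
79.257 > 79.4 False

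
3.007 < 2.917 False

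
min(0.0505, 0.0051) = 0.0051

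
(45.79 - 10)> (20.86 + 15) False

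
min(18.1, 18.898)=18.1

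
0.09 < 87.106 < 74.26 False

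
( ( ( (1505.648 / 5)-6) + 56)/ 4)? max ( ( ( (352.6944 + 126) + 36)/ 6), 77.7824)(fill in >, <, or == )>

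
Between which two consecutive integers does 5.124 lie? 5 and 6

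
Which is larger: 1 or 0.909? 1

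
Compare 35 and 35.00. They are equal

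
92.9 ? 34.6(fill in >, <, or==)>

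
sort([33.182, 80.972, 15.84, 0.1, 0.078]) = [0.078, 0.1, 15.84, 33.182, 80.972]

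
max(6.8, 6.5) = 6.8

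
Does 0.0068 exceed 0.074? No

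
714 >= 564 True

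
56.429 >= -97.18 True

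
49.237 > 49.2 True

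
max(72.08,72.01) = 72.08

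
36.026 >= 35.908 True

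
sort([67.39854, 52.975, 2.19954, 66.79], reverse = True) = [67.39854, 66.79, 52.975, 2.19954]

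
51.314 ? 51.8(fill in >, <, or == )<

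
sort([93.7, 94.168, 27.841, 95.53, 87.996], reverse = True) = [95.53, 94.168, 93.7, 87.996, 27.841]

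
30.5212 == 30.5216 False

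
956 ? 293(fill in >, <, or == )>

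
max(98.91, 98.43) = 98.91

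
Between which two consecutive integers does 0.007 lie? 0 and 1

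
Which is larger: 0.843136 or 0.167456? 0.843136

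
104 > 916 False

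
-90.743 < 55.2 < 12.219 False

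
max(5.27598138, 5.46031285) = 5.46031285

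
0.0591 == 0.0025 False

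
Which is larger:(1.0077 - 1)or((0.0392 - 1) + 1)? ((0.0392 - 1) + 1)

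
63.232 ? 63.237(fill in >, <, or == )<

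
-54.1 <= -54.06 True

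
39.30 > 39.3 False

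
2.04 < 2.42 True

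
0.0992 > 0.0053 True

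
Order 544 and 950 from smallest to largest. 544, 950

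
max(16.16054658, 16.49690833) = 16.49690833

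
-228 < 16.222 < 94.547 True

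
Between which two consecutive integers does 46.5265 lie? 46 and 47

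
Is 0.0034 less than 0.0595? Yes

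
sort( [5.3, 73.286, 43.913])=[5.3, 43.913, 73.286]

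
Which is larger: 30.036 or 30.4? 30.4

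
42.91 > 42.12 True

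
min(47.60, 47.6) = 47.60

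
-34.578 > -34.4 False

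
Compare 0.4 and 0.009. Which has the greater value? 0.4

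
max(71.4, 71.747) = 71.747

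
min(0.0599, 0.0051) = 0.0051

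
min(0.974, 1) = 0.974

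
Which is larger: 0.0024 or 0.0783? 0.0783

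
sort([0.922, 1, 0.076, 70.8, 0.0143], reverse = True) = [70.8, 1, 0.922, 0.076, 0.0143]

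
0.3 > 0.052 True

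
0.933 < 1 True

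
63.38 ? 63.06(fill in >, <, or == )>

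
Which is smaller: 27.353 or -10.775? -10.775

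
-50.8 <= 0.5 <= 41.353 True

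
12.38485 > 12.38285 True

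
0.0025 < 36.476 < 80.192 True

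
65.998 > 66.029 False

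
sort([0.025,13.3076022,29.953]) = [0.025,13.3076022,29.953]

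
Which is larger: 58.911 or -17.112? 58.911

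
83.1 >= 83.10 True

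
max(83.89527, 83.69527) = 83.89527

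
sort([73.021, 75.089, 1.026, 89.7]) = [1.026, 73.021, 75.089, 89.7]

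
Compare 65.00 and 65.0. They are equal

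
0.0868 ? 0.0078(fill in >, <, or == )>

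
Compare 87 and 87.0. They are equal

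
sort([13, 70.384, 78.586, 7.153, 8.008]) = [7.153, 8.008, 13, 70.384, 78.586]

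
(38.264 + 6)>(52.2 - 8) True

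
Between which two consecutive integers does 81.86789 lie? 81 and 82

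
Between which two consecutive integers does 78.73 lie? 78 and 79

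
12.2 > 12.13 True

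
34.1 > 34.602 False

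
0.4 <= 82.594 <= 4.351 False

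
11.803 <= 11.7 False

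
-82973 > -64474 False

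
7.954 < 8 True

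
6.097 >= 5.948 True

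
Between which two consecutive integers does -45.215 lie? -46 and -45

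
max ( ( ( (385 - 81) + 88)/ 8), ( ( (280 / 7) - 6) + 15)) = 49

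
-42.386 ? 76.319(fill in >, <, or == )<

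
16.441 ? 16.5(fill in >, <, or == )<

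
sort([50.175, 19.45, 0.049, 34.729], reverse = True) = [50.175, 34.729, 19.45, 0.049]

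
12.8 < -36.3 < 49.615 False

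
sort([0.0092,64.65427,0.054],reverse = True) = [64.65427,0.054,0.0092]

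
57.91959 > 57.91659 True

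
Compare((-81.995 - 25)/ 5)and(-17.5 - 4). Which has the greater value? ((-81.995 - 25)/ 5)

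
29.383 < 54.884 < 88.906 True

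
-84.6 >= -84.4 False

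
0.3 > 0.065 True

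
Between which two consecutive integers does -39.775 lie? -40 and -39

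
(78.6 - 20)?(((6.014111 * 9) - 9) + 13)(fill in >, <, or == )>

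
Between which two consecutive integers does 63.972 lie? 63 and 64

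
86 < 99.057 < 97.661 False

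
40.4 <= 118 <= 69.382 False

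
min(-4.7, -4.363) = -4.7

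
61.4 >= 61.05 True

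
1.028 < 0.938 False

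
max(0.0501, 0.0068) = 0.0501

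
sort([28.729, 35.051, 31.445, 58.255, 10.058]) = [10.058, 28.729, 31.445, 35.051, 58.255]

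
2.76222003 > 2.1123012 True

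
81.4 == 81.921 False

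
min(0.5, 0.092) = 0.092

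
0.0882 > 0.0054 True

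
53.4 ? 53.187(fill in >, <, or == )>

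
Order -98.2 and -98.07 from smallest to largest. -98.2, -98.07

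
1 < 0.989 False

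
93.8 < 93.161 False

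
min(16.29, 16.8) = 16.29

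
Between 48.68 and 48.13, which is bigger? 48.68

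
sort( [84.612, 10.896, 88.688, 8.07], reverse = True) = [88.688, 84.612, 10.896, 8.07]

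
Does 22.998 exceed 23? No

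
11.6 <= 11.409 False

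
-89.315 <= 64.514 True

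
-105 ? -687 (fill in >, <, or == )>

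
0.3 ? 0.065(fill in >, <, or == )>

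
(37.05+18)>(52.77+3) False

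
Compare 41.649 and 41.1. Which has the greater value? 41.649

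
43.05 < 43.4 True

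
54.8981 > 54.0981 True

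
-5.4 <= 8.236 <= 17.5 True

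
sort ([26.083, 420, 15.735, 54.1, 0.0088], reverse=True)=[420, 54.1, 26.083, 15.735, 0.0088]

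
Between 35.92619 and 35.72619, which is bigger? 35.92619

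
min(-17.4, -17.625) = -17.625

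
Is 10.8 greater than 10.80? No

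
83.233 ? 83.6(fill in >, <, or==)<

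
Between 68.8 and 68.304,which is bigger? 68.8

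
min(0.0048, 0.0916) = 0.0048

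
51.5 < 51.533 True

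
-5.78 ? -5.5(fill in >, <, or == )<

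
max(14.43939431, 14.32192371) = 14.43939431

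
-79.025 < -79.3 False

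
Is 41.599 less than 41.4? No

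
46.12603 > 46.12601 True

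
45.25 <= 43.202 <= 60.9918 False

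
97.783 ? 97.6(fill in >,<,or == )>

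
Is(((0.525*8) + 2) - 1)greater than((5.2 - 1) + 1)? No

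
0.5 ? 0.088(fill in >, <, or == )>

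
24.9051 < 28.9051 True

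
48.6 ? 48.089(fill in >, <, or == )>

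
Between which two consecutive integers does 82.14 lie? 82 and 83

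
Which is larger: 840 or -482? 840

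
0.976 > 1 False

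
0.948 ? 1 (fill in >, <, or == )<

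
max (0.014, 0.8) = 0.8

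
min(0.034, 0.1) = 0.034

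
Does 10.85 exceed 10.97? No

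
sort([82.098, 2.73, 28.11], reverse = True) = [82.098, 28.11, 2.73]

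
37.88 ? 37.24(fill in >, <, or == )>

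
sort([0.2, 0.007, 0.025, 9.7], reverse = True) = [9.7, 0.2, 0.025, 0.007]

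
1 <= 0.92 False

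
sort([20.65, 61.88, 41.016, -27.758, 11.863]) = [-27.758, 11.863, 20.65, 41.016, 61.88]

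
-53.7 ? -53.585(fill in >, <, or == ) <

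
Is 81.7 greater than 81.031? Yes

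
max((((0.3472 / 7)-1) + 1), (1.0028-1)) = 0.0496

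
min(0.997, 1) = 0.997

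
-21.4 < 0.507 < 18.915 True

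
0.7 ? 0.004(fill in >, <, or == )>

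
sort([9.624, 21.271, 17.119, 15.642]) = [9.624, 15.642, 17.119, 21.271]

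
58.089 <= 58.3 True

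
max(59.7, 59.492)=59.7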